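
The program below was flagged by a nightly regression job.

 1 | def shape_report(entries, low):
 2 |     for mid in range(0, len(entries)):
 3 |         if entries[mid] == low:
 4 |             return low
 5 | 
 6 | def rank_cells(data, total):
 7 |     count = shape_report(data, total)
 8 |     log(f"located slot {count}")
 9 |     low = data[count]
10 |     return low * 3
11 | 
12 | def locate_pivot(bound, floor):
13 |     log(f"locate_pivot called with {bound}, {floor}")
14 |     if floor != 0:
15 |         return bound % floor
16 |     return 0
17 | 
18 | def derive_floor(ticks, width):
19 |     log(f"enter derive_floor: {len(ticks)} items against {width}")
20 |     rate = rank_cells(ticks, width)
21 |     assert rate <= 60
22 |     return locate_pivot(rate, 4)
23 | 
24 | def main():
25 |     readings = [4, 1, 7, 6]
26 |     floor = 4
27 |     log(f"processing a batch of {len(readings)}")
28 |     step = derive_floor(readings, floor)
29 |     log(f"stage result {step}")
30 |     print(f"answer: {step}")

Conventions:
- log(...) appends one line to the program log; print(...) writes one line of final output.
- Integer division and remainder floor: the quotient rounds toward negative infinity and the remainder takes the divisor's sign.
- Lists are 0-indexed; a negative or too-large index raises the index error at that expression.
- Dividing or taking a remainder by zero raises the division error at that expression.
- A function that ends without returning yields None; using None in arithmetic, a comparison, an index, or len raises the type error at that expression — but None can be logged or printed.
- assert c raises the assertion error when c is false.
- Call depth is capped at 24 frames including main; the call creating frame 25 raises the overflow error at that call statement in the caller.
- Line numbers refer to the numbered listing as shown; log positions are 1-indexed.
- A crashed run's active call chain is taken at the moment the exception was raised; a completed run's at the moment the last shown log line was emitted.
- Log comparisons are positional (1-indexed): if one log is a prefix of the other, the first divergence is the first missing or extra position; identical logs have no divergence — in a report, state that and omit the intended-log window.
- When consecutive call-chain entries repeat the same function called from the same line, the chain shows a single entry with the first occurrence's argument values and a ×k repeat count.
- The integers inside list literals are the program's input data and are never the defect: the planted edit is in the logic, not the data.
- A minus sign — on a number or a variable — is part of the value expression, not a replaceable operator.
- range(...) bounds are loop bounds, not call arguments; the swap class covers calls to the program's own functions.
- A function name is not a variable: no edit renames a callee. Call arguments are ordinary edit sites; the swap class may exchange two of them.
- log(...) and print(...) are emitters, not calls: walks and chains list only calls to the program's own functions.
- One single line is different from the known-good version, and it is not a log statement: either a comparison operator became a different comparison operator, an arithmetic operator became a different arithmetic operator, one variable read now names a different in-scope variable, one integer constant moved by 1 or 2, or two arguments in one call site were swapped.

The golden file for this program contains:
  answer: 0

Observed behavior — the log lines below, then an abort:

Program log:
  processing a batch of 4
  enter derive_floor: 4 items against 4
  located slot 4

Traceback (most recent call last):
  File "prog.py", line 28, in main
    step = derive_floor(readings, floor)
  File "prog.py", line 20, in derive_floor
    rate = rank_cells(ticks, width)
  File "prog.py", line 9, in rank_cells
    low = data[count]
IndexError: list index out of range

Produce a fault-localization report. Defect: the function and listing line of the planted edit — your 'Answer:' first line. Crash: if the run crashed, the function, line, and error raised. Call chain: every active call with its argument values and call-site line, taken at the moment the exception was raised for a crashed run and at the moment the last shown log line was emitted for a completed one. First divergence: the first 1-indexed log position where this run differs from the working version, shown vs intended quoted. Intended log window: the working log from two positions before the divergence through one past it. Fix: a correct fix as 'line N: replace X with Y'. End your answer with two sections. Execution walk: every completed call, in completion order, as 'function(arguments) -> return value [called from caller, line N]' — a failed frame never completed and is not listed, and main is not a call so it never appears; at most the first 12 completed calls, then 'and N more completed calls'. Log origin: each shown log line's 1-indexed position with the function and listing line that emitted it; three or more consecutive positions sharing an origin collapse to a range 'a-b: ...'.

Answer: the defect is in shape_report at line 4.
Key fact: At log position 3 the runs split — shown 'located slot 4', but the working version logs 'located slot 0'.
Crash: rank_cells, line 9, IndexError.
Call chain: main -> derive_floor([4, 1, 7, 6], 4) (called at line 28) -> rank_cells([4, 1, 7, 6], 4) (called at line 20).
First divergence: position 3 — the shown line 'located slot 4' should read 'located slot 0'.
Intended log window:
  1: processing a batch of 4
  2: enter derive_floor: 4 items against 4
  3: located slot 0
  4: locate_pivot called with 12, 4
Execution walk:
  shape_report([4, 1, 7, 6], 4) -> 4  [called from rank_cells, line 7]
Origin of each log line:
  1: logged in main at line 27
  2: logged in derive_floor at line 19
  3: logged in rank_cells at line 8
A correct fix: line 4: replace `low` with `mid`.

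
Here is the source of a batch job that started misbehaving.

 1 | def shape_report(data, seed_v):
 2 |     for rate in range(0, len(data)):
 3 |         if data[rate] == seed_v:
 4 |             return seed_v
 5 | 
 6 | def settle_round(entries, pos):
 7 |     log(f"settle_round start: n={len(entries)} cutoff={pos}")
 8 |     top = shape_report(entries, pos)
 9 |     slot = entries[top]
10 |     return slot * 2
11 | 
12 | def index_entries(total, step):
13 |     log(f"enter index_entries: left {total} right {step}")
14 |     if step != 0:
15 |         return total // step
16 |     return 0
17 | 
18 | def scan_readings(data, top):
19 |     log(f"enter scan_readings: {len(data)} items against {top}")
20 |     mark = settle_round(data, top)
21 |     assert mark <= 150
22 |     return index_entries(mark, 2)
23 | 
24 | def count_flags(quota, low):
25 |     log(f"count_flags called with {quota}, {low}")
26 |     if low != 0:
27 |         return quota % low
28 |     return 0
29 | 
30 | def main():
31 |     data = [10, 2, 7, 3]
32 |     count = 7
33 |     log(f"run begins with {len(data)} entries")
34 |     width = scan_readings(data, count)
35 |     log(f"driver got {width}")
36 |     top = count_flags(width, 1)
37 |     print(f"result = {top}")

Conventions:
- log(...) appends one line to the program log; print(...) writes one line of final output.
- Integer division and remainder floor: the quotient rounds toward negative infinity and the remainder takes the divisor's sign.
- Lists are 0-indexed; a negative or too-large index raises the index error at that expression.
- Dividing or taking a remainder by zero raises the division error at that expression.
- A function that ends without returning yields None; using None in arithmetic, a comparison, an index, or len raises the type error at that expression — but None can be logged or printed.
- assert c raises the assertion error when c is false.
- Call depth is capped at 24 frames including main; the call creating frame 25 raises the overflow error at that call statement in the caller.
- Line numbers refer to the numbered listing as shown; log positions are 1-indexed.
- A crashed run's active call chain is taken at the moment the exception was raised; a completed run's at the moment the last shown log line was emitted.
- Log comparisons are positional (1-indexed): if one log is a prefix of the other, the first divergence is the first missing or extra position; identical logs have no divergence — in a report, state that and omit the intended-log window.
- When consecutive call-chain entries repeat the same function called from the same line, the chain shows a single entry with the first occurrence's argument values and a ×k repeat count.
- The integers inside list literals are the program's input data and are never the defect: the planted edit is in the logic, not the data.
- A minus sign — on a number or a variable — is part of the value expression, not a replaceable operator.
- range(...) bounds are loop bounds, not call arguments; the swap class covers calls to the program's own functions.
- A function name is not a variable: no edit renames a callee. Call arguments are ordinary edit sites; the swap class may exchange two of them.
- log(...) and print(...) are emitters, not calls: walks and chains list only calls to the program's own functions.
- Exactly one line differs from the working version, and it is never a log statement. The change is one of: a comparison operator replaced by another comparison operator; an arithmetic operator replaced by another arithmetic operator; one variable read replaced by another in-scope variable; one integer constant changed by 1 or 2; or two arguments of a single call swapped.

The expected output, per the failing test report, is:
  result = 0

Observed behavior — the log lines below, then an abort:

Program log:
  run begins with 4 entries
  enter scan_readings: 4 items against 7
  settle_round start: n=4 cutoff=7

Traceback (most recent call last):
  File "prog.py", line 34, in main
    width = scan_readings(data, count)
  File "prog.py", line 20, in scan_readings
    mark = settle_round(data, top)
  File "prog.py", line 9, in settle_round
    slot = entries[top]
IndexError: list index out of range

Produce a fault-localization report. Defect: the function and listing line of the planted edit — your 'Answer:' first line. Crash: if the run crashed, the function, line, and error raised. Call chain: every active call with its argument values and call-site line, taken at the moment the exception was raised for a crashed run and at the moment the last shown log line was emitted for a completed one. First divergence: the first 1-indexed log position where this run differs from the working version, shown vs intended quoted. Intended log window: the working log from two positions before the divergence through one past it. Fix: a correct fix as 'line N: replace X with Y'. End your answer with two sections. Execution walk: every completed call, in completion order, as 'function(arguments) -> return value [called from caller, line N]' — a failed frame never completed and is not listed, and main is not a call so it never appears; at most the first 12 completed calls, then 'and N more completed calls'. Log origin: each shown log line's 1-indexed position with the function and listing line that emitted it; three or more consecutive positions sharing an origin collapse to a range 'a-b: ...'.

Answer: the defect is in shape_report at line 4.
The tell: After 3 matching log lines the faulty run goes silent, while the working version continues with 'enter index_entries: left 14 right 2'.
Crash: settle_round, line 9, IndexError.
Call chain: main -> scan_readings([10, 2, 7, 3], 7) (called at line 34) -> settle_round([10, 2, 7, 3], 7) (called at line 20).
First divergence: position 4 — after 3 matching lines the faulty run goes silent; intended next line 'enter index_entries: left 14 right 2'.
Intended log window:
  2: enter scan_readings: 4 items against 7
  3: settle_round start: n=4 cutoff=7
  4: enter index_entries: left 14 right 2
  5: driver got 7
Execution walk:
  shape_report([10, 2, 7, 3], 7) -> 7  [called from settle_round, line 8]
Log line origins:
  1: emitted by main (line 33)
  2: emitted by scan_readings (line 19)
  3: emitted by settle_round (line 7)
A correct fix: line 4: replace `seed_v` with `rate`.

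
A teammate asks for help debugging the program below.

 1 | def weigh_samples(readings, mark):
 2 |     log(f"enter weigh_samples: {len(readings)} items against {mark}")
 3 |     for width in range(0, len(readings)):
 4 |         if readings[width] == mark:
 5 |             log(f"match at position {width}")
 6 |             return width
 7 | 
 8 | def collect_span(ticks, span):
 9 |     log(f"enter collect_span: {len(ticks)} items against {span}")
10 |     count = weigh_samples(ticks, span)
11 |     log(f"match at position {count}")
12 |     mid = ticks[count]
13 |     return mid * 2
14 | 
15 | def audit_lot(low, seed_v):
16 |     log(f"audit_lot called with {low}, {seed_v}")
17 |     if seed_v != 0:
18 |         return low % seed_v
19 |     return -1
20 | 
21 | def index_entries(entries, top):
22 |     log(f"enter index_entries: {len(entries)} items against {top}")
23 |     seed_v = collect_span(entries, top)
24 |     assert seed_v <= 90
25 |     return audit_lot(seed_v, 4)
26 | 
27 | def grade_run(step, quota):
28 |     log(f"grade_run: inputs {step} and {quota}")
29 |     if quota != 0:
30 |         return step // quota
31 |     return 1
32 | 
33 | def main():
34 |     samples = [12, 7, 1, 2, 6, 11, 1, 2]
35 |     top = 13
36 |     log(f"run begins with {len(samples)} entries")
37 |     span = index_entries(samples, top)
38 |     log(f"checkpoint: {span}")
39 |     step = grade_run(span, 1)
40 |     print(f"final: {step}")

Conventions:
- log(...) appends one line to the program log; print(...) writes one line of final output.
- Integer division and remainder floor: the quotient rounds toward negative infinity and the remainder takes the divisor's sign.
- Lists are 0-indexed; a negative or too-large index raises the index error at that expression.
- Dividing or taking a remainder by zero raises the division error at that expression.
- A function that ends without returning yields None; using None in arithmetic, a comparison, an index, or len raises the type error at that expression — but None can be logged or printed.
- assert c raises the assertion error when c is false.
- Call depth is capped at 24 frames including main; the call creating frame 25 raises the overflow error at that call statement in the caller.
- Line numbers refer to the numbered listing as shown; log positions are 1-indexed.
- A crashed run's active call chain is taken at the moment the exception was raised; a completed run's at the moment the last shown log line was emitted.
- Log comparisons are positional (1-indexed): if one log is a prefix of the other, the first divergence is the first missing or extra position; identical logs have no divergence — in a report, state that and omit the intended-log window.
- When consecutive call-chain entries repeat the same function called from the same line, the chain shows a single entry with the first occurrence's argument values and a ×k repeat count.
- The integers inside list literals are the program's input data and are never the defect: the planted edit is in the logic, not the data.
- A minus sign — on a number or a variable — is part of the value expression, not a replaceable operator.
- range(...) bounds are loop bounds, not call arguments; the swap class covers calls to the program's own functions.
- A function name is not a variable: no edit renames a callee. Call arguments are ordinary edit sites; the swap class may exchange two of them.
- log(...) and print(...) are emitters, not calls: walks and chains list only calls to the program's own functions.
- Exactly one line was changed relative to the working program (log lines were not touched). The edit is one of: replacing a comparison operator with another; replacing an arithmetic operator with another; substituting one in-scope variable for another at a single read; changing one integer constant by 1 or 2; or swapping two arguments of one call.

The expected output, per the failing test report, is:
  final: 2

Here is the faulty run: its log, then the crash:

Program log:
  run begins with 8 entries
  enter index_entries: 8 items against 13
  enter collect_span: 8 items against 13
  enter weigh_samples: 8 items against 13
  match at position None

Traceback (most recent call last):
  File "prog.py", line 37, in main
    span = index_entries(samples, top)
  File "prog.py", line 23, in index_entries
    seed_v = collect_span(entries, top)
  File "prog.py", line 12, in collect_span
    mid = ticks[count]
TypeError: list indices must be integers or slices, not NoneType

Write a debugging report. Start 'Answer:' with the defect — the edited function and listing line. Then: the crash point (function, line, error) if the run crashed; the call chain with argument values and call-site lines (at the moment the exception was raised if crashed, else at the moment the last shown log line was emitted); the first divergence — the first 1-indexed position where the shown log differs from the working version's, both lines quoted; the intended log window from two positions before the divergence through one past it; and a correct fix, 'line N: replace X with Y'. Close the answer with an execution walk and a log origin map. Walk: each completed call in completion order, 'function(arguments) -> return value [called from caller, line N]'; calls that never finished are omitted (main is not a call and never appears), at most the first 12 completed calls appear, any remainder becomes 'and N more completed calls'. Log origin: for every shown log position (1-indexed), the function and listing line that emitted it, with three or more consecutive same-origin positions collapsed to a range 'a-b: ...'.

Answer: the defect is in main at line 35.
Core observation: Everything matches until log position 2, which reads 'enter index_entries: 8 items against 13' in place of 'enter index_entries: 8 items against 11'.
Crash: collect_span, line 12, TypeError.
Call chain: main -> index_entries([12, 7, 1, 2, 6, 11, 1, 2], 13) (called at line 37) -> collect_span([12, 7, 1, 2, 6, 11, 1, 2], 13) (called at line 23).
First divergence: at position 2 the run shows 'enter index_entries: 8 items against 13' where the working version logs 'enter index_entries: 8 items against 11'.
Intended log window:
  1: run begins with 8 entries
  2: enter index_entries: 8 items against 11
  3: enter collect_span: 8 items against 11
Execution walk:
  weigh_samples([12, 7, 1, 2, 6, 11, 1, 2], 13) -> None  [called from collect_span, line 10]
Log origin:
  1: emitted by main (line 36)
  2: emitted by index_entries (line 22)
  3: emitted by collect_span (line 9)
  4: emitted by weigh_samples (line 2)
  5: emitted by collect_span (line 11)
A correct fix: line 35: replace `13` with `11`.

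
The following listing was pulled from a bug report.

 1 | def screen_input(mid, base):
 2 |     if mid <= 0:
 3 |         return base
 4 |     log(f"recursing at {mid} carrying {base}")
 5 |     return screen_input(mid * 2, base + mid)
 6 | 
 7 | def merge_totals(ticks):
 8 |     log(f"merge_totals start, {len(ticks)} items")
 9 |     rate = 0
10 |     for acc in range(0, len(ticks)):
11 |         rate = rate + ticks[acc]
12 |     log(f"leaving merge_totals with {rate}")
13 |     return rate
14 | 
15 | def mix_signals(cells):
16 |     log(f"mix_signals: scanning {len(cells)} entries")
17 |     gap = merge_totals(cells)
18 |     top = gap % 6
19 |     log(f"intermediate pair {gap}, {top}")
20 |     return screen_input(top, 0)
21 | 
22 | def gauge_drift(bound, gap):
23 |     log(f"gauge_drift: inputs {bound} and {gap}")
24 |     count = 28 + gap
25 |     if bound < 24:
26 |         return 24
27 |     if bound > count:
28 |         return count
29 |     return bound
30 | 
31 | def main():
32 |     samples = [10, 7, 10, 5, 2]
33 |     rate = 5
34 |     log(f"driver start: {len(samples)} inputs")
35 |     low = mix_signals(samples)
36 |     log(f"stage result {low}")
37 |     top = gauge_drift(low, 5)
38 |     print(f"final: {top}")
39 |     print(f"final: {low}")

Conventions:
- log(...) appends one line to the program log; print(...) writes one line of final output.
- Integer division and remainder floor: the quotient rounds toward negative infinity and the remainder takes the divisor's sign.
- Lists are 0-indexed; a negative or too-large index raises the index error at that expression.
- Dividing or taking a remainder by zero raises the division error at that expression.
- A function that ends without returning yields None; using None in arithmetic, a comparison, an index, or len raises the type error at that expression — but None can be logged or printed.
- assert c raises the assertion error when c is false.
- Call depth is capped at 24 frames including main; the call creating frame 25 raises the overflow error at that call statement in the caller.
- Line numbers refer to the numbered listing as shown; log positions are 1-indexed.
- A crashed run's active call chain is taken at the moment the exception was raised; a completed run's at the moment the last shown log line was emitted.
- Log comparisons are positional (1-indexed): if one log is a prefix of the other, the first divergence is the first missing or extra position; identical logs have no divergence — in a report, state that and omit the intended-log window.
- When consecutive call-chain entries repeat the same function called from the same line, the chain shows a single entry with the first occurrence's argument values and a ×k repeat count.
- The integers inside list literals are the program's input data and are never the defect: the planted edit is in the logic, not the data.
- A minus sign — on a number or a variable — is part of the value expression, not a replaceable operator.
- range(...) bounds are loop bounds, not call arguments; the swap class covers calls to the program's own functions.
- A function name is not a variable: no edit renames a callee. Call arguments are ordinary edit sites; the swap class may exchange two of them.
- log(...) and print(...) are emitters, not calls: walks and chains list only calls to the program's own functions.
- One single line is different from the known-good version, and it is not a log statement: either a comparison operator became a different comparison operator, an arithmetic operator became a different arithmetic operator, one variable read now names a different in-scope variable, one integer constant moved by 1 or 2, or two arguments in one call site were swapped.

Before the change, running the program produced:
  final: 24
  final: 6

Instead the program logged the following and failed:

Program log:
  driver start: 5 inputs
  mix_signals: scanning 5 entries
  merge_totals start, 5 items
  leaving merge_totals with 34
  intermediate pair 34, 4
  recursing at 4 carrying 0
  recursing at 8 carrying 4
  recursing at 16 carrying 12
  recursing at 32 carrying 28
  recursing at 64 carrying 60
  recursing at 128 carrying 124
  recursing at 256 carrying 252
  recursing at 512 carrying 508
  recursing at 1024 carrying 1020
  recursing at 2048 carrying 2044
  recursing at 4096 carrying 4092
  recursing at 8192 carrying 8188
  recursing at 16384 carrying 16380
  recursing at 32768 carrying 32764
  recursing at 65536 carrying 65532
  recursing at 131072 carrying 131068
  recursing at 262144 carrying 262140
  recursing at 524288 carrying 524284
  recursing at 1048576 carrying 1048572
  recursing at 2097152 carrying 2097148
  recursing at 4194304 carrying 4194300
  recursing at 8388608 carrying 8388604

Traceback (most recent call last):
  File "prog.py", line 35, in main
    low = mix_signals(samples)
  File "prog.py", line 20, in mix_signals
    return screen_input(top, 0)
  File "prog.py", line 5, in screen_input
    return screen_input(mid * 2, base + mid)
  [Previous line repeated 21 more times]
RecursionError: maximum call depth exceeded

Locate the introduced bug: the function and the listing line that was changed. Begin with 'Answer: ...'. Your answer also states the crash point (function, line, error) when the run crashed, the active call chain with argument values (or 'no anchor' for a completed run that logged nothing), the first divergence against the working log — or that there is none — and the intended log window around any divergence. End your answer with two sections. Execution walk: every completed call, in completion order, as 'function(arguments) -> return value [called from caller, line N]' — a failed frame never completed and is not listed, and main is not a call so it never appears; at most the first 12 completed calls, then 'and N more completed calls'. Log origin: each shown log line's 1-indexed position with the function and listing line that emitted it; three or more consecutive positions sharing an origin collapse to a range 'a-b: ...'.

Answer: the defect is in screen_input at line 5.
Key fact: Position 7 is the first bad log line: 'recursing at 8 carrying 4' should read 'recursing at 2 carrying 4'.
Crash: screen_input, line 5, RecursionError.
Call chain: main -> mix_signals([10, 7, 10, 5, 2]) (called at line 35) -> screen_input(4, 0) (called at line 20) -> screen_input(8, 4) (called at line 5) ×21.
First divergence: at position 7 the run shows 'recursing at 8 carrying 4' where the working version logs 'recursing at 2 carrying 4'.
Intended log window:
  5: intermediate pair 34, 4
  6: recursing at 4 carrying 0
  7: recursing at 2 carrying 4
  8: stage result 6
Execution walk:
  merge_totals([10, 7, 10, 5, 2]) -> 34  [called from mix_signals, line 17]
Log origins:
  1: emitted by main (line 34)
  2: emitted by mix_signals (line 16)
  3: emitted by merge_totals (line 8)
  4: emitted by merge_totals (line 12)
  5: emitted by mix_signals (line 19)
  6-27: emitted by screen_input (line 4)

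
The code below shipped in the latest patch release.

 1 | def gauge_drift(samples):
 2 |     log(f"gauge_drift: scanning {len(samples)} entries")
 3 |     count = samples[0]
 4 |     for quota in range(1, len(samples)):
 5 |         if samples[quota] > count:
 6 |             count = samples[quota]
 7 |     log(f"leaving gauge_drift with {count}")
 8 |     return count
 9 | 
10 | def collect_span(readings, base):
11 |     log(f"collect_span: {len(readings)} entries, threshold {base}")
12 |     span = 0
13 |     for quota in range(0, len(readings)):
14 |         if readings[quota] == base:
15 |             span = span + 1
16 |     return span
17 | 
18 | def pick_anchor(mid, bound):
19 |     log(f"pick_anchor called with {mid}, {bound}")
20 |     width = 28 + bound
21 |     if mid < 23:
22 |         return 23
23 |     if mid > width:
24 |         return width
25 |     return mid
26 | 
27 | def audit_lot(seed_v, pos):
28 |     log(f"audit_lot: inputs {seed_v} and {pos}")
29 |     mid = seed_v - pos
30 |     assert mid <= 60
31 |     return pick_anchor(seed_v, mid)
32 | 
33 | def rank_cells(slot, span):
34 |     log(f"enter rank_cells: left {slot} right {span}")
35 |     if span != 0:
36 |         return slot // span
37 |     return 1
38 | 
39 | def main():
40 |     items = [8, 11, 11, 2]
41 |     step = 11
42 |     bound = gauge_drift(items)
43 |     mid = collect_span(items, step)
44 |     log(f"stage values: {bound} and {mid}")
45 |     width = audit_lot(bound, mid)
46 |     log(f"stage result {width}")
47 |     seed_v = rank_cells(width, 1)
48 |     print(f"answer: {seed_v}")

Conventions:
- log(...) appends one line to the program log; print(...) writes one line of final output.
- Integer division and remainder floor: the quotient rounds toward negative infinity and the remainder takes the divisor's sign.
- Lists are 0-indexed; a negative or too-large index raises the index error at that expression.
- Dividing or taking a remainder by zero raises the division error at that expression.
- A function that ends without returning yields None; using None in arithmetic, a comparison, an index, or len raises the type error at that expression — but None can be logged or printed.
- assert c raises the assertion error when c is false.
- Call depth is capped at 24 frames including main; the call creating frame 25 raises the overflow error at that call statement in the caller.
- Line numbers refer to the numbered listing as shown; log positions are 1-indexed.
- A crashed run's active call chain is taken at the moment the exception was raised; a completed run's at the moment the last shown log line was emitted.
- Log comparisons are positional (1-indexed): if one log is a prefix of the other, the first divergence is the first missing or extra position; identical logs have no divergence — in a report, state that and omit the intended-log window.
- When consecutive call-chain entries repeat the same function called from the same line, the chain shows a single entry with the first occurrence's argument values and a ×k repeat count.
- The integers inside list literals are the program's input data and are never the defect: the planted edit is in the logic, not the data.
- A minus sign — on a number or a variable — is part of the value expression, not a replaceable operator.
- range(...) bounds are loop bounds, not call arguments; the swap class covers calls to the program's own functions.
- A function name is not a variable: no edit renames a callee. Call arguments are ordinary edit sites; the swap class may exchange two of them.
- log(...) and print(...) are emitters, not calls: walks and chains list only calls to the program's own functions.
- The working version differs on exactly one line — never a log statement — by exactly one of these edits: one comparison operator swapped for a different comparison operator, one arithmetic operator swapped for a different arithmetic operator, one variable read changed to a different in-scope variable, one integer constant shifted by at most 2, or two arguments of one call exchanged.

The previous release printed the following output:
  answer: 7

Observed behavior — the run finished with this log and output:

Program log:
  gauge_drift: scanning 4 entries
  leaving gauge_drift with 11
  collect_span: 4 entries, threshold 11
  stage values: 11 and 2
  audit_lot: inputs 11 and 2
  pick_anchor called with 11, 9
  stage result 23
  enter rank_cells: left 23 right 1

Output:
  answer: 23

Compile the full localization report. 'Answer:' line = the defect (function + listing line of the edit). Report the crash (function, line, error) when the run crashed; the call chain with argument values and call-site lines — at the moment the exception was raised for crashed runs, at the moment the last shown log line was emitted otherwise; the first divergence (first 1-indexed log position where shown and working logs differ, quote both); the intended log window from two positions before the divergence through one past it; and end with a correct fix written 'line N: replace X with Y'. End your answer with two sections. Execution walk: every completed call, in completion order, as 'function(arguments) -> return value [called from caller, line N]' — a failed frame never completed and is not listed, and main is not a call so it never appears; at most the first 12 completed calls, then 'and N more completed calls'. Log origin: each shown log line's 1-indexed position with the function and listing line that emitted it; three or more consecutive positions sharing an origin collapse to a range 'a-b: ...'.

Answer: the defect is in main at line 47.
Key fact: Position 8 is the first bad log line: 'enter rank_cells: left 23 right 1' should read 'enter rank_cells: left 23 right 3'.
Call chain: main -> rank_cells(23, 1) (called at line 47).
First divergence: position 8; shown 'enter rank_cells: left 23 right 1' vs intended 'enter rank_cells: left 23 right 3'.
Intended log window:
  6: pick_anchor called with 11, 9
  7: stage result 23
  8: enter rank_cells: left 23 right 3
Execution walk:
  gauge_drift([8, 11, 11, 2]) -> 11  [called from main, line 42]
  collect_span([8, 11, 11, 2], 11) -> 2  [called from main, line 43]
  pick_anchor(11, 9) -> 23  [called from audit_lot, line 31]
  audit_lot(11, 2) -> 23  [called from main, line 45]
  rank_cells(23, 1) -> 23  [called from main, line 47]
Log origin:
  1: from gauge_drift, line 2
  2: from gauge_drift, line 7
  3: from collect_span, line 11
  4: from main, line 44
  5: from audit_lot, line 28
  6: from pick_anchor, line 19
  7: from main, line 46
  8: from rank_cells, line 34
A correct fix: line 47: replace `1` with `3`.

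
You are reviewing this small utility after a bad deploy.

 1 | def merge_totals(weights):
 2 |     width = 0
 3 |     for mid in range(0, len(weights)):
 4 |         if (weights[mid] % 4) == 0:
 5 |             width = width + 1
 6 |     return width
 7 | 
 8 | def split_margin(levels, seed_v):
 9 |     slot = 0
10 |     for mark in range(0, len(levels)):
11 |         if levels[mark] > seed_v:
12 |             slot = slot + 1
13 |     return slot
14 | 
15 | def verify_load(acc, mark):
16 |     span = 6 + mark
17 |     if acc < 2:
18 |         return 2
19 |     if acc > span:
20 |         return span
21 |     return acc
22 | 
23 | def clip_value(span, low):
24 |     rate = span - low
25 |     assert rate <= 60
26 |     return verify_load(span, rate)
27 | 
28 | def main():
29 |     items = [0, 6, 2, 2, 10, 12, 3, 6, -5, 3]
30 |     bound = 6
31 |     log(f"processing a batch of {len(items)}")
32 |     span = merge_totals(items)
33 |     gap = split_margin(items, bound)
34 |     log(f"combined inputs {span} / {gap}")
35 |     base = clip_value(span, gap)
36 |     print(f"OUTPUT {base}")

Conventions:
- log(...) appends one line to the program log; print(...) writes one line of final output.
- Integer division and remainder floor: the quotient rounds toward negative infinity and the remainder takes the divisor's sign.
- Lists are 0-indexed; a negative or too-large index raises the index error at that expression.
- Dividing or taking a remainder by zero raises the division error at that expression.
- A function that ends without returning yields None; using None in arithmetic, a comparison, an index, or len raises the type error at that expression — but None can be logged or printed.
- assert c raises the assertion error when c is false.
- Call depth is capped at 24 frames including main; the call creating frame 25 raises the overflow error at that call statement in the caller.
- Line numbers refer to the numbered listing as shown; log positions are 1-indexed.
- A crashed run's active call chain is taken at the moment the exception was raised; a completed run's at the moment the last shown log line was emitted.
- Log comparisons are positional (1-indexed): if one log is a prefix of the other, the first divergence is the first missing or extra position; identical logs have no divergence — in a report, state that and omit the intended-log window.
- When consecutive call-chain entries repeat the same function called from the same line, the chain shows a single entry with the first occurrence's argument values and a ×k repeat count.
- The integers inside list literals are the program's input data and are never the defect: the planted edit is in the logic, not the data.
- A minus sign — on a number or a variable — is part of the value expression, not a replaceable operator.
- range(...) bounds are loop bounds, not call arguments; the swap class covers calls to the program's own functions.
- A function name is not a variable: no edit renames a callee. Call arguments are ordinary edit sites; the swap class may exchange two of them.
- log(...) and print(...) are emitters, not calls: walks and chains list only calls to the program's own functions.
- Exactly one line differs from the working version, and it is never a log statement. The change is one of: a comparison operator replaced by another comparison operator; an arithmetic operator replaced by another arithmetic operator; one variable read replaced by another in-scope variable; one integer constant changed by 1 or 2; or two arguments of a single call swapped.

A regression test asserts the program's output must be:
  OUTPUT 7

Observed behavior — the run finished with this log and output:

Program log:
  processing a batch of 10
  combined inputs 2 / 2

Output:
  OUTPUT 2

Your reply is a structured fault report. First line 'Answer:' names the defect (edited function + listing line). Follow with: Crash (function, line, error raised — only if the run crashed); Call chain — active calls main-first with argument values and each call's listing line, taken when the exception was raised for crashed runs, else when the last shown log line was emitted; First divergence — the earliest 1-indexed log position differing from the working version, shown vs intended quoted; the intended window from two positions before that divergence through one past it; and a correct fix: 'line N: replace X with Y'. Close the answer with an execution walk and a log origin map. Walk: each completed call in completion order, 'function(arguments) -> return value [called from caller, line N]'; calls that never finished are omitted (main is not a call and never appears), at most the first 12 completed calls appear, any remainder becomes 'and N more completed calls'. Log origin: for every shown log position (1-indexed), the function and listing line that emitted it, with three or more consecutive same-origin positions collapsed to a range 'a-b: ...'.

Answer: the defect is in merge_totals at line 4.
The tell: At log position 2 the runs split — shown 'combined inputs 2 / 2', but the working version logs 'combined inputs 7 / 2'.
Call chain: main.
First divergence: position 2 — the shown line 'combined inputs 2 / 2' should read 'combined inputs 7 / 2'.
Intended log window:
  1: processing a batch of 10
  2: combined inputs 7 / 2
Execution walk:
  merge_totals([0, 6, 2, 2, 10, 12, 3, 6, -5, 3]) -> 2  [called from main, line 32]
  split_margin([0, 6, 2, 2, 10, 12, 3, 6, -5, 3], 6) -> 2  [called from main, line 33]
  verify_load(2, 0) -> 2  [called from clip_value, line 26]
  clip_value(2, 2) -> 2  [called from main, line 35]
Origin of each log line:
  1: emitted by main (line 31)
  2: emitted by main (line 34)
A correct fix: line 4: replace `4` with `2`.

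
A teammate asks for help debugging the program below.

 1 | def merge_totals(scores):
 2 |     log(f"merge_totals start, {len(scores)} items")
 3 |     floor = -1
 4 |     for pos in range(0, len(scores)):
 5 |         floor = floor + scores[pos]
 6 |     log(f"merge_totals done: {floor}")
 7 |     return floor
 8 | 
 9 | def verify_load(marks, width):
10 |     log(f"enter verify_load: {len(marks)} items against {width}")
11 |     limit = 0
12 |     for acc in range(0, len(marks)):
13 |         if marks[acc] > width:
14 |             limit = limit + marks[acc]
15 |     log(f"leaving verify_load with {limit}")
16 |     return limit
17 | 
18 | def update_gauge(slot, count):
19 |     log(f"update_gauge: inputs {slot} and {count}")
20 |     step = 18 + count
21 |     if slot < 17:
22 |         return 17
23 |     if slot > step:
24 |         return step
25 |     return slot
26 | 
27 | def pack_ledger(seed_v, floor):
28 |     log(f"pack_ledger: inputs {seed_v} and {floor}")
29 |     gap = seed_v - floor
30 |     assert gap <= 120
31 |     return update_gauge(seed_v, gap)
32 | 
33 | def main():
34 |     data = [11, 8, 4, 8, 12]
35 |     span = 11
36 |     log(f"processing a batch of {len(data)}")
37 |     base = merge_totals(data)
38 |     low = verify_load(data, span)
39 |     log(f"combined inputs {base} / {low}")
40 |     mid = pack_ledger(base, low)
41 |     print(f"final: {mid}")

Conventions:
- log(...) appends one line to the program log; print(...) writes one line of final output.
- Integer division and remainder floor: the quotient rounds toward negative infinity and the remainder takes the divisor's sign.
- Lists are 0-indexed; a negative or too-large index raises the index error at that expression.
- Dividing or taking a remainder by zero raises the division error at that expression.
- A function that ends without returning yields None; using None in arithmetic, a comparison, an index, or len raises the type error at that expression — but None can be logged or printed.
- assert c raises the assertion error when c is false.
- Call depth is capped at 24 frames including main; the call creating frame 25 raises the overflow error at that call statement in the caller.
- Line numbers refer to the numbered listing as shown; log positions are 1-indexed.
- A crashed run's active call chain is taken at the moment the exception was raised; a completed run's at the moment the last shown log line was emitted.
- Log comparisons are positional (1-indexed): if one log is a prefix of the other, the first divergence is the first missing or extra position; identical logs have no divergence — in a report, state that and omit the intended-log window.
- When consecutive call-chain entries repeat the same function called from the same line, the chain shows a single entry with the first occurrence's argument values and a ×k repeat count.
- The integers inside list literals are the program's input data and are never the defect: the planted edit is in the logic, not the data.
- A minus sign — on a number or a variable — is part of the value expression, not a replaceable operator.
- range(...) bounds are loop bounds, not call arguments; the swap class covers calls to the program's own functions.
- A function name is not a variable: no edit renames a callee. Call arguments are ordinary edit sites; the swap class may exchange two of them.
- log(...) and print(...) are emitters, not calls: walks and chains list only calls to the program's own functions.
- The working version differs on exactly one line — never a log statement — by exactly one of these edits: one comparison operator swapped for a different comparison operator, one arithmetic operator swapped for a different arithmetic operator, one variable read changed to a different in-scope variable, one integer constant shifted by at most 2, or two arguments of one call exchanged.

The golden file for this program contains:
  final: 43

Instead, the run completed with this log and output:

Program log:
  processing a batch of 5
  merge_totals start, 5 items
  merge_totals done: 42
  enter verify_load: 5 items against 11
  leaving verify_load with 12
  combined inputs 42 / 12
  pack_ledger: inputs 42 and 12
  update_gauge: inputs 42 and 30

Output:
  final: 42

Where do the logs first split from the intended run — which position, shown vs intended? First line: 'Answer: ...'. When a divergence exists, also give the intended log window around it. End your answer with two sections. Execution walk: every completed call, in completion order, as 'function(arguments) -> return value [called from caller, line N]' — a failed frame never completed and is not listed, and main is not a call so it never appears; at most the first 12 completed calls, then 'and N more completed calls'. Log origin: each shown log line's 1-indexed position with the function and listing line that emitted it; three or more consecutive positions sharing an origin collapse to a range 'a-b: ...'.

Answer: position 3 — shown 'merge_totals done: 42', intended 'merge_totals done: 43'.
Intended log window:
  1: processing a batch of 5
  2: merge_totals start, 5 items
  3: merge_totals done: 43
  4: enter verify_load: 5 items against 11
Execution walk:
  merge_totals([11, 8, 4, 8, 12]) -> 42  [called from main, line 37]
  verify_load([11, 8, 4, 8, 12], 11) -> 12  [called from main, line 38]
  update_gauge(42, 30) -> 42  [called from pack_ledger, line 31]
  pack_ledger(42, 12) -> 42  [called from main, line 40]
Log origin:
  1: emitted by main (line 36)
  2: emitted by merge_totals (line 2)
  3: emitted by merge_totals (line 6)
  4: emitted by verify_load (line 10)
  5: emitted by verify_load (line 15)
  6: emitted by main (line 39)
  7: emitted by pack_ledger (line 28)
  8: emitted by update_gauge (line 19)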